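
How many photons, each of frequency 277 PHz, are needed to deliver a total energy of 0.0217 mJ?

1.18·10^11 photons

Per-photon energy: E = 1.835·10^-16 J (from frequency = 277 PHz).
N = E_total / E_photon = 2.17·10^-5 J / 1.835·10^-16 J = 1.18·10^11.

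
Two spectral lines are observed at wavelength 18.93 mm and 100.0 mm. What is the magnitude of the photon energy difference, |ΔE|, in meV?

0.0531 meV

Using E = hc/λ: E₁ = 1.0494 × 10^-23 J, E₂ = 1.9864 × 10^-24 J.
|ΔE| = |1.0494 × 10^-23 − 1.9864 × 10^-24| = 8.51 × 10^-24 J = 0.0531 meV.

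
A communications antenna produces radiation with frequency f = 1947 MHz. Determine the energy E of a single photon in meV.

8.05·10^-3 meV

In SI units: f = 1947 MHz = 1.947·10^9 Hz.
The photon relation is E = hf, giving E = 1.290·10^-24 J.
Converting to meV: E = 0.008052 meV ≈ 8.05·10^-3 meV.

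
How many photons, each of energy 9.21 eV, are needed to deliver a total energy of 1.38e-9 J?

9.35e8 photons

Per-photon energy: E = 1.476e-18 J (from energy = 9.21 eV).
N = E_total / E_photon = 1.38e-9 J / 1.476e-18 J = 9.35e8.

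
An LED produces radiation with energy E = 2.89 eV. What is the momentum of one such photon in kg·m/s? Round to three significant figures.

(c = 2.99792458e8 m/s, 1 eV = 1.602176634e-19 J.)
In SI units: E = 2.89 eV = 4.6303e-19 J.
For a photon p = E/c, so p = 1.544e-27 kg·m/s.
So p ≈ 1.54e-27 kg·m/s.

1.54e-27 kg·m/s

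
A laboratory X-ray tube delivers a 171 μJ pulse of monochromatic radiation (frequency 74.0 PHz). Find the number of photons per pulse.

Per-photon energy: E = 4.903 × 10^-17 J (from frequency = 74.0 PHz).
N = E_total / E_photon = 1.71 × 10^-4 J / 4.903 × 10^-17 J = 3.49 × 10^12.

3.49 × 10^12 photons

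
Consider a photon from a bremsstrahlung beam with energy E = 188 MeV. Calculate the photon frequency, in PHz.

(h = 6.62607015e-34 J·s, 1 eV = 1.602176634e-19 J.)
First convert: E = 188 MeV = 3.0121e-11 J.
Since f = E/h for a photon, f = 4.546e22 Hz.
Converting to PHz: f = 4.546e7 PHz ≈ 4.55e7 PHz.

4.55e7 PHz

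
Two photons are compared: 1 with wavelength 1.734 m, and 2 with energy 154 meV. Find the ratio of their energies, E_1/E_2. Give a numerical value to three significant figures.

4.64e-6

E_1 = 1.146e-25 J (from wavelength = 1.734 m, via E = hc/λ).
E_2 = 2.467e-20 J (from energy = 154 meV, via E given directly).
Ratio = 1.146e-25 / 2.467e-20 = 4.64e-6.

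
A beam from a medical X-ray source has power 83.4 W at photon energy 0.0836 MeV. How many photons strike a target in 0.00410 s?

Total energy: E_total = P·t = 83.4 × 0.00410 = 0.3419 J.
Per-photon energy: E = 1.339 × 10^-14 J.
N = E_total / E_photon = 2.55 × 10^13.

2.55 × 10^13 photons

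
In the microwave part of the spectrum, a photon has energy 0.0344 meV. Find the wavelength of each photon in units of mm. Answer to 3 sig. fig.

36.0 mm

In SI units: E = 0.0344 meV = 5.5115e-24 J.
Apply λ = hc/E: λ = 0.03604 m.
Converting to mm: λ = 36.04 mm ≈ 36.0 mm.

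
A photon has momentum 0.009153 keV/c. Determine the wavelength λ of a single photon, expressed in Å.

1350 Å

Take h = 6.62607015 × 10^-34 J·s, c = 2.99792458 × 10^8 m/s, 1 eV = 1.602176634 × 10^-19 J.
In SI units: p = 0.009153 keV/c = 4.8916 × 10^-27 kg·m/s.
Apply λ = h/p: λ = 1.355 × 10^-7 m.
Converting to Å: λ = 1355 Å ≈ 1350 Å.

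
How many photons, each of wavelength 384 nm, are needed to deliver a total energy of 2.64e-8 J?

5.10e10 photons

Per-photon energy: E = 5.173e-19 J (from wavelength = 384 nm).
N = E_total / E_photon = 2.64e-8 J / 5.173e-19 J = 5.10e10.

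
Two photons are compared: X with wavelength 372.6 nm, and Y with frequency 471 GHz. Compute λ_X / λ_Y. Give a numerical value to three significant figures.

5.85·10^-4

λ_X = 3.726·10^-7 m (from wavelength = 372.6 nm, via λ given directly).
λ_Y = 6.365·10^-4 m (from frequency = 471 GHz, via λ = c/f).
Ratio = 3.726·10^-7 / 6.365·10^-4 = 5.85·10^-4.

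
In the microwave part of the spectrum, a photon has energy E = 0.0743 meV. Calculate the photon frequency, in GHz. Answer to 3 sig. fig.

Use h = 6.62607015e-34 J·s, 1 eV = 1.602176634e-19 J.
Convert to SI: E = 0.0743 meV = 1.1904e-23 J.
The photon relation is f = E/h, giving f = 1.797e10 Hz.
Converting to GHz: f = 17.97 GHz ≈ 18.0 GHz.

18.0 GHz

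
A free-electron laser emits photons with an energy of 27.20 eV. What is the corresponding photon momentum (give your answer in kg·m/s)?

Take c = 2.99792458 × 10^8 m/s, 1 eV = 1.602176634 × 10^-19 J.
Convert to SI: E = 27.20 eV = 4.3579 × 10^-18 J.
Since p = E/c for a photon, p = 1.454 × 10^-26 kg·m/s.
So p ≈ 1.45 × 10^-26 kg·m/s.

1.45 × 10^-26 kg·m/s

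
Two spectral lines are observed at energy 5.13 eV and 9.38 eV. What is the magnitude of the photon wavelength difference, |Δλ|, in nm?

Using λ = hc/E: λ₁ = 2.417 × 10^-7 m, λ₂ = 1.322 × 10^-7 m.
|Δλ| = |2.417 × 10^-7 − 1.322 × 10^-7| = 1.10 × 10^-7 m = 110 nm.

110 nm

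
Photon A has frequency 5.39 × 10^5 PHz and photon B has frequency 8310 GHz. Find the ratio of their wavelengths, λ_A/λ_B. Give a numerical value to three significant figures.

1.54 × 10^-8

λ_A = 5.562 × 10^-13 m (from frequency = 5.39 × 10^5 PHz, via λ = c/f).
λ_B = 3.608 × 10^-5 m (from frequency = 8310 GHz, via λ = c/f).
Ratio = 5.562 × 10^-13 / 3.608 × 10^-5 = 1.54 × 10^-8.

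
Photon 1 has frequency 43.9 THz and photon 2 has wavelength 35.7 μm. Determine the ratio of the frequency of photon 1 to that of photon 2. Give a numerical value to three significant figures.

f_1 = 4.390 × 10^13 Hz (from frequency = 43.9 THz, via f given directly).
f_2 = 8.398 × 10^12 Hz (from wavelength = 35.7 μm, via f = c/λ).
Ratio = 4.390 × 10^13 / 8.398 × 10^12 = 5.23.

5.23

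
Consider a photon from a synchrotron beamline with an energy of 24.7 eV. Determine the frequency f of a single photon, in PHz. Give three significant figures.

5.97 PHz

Use h = 6.62607015e-34 J·s, 1 eV = 1.602176634e-19 J.
In SI units: E = 24.7 eV = 3.9574e-18 J.
For a photon f = E/h, so f = 5.972e15 Hz.
Converting to PHz: f = 5.972 PHz ≈ 5.97 PHz.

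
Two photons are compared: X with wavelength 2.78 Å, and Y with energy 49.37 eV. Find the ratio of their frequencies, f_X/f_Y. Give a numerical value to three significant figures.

90.3

f_X = 1.078e18 Hz (from wavelength = 2.78 Å, via f = c/λ).
f_Y = 1.194e16 Hz (from energy = 49.37 eV, via f = E/h).
Ratio = 1.078e18 / 1.194e16 = 90.3.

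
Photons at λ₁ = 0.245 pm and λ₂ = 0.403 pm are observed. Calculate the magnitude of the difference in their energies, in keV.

1980 keV

Using E = hc/λ: E₁ = 8.108e-13 J, E₂ = 4.929e-13 J.
|ΔE| = |8.108e-13 − 4.929e-13| = 3.18e-13 J = 1980 keV.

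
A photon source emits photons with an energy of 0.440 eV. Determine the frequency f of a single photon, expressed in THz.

Convert to SI: E = 0.440 eV = 7.0496e-20 J.
Apply f = E/h: f = 1.064e14 Hz.
Converting to THz: f = 106.4 THz ≈ 106 THz.

106 THz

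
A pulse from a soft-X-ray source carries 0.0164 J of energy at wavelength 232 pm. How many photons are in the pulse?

Per-photon energy: E = 8.562 × 10^-16 J (from wavelength = 232 pm).
N = E_total / E_photon = 0.0164 J / 8.562 × 10^-16 J = 1.92 × 10^13.

1.92 × 10^13 photons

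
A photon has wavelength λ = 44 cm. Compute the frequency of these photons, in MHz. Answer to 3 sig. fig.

681 MHz

Convert to SI: λ = 44 cm = 0.44 m.
For a photon f = c/λ, so f = 6.813 × 10^8 Hz.
Converting to MHz: f = 681.3 MHz ≈ 681 MHz.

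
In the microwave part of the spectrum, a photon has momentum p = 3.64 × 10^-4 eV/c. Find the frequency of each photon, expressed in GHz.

First convert: p = 3.64 × 10^-4 eV/c = 1.9453 × 10^-31 kg·m/s.
For a photon f = pc/h, so f = 8.801 × 10^10 Hz.
Converting to GHz: f = 88.01 GHz ≈ 88.0 GHz.

88.0 GHz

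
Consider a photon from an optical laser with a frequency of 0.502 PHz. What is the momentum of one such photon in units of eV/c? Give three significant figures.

(h = 6.62607015·10^-34 J·s, c = 2.99792458·10^8 m/s, 1 eV = 1.602176634·10^-19 J.)
First convert: f = 0.502 PHz = 5.02·10^14 Hz.
For a photon p = hf/c, so p = 1.110·10^-27 kg·m/s.
Converting to eV/c: p = 2.076 eV/c ≈ 2.08 eV/c.

2.08 eV/c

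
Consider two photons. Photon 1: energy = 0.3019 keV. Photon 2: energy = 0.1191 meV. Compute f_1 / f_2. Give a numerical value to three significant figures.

2.53e6

f_1 = 7.300e16 Hz (from energy = 0.3019 keV, via f = E/h).
f_2 = 2.880e10 Hz (from energy = 0.1191 meV, via f = E/h).
Ratio = 7.300e16 / 2.880e10 = 2.53e6.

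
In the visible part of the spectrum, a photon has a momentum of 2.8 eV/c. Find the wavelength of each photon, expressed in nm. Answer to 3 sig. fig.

In SI units: p = 2.8 eV/c = 1.4964e-27 kg·m/s.
For a photon λ = h/p, so λ = 4.428e-7 m.
Converting to nm: λ = 442.8 nm ≈ 443 nm.

443 nm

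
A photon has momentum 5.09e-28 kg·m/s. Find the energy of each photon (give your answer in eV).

Take c = 2.99792458e8 m/s, 1 eV = 1.602176634e-19 J.
For a photon E = pc, so E = 1.526e-19 J.
Converting to eV: E = 0.9524 eV ≈ 0.952 eV.

0.952 eV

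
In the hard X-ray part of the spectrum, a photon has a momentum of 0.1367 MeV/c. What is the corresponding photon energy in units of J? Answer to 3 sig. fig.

2.19·10^-14 J

Take c = 2.99792458·10^8 m/s, 1 eV = 1.602176634·10^-19 J.
In SI units: p = 0.1367 MeV/c = 7.3056·10^-23 kg·m/s.
The photon relation is E = pc, giving E = 2.190·10^-14 J.
So E ≈ 2.19·10^-14 J.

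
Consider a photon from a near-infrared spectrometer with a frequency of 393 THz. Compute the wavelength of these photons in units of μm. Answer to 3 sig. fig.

Take c = 2.99792458e8 m/s.
First convert: f = 393 THz = 3.93e14 Hz.
Apply λ = c/f: λ = 7.628e-7 m.
Converting to μm: λ = 0.7628 μm ≈ 0.763 μm.

0.763 μm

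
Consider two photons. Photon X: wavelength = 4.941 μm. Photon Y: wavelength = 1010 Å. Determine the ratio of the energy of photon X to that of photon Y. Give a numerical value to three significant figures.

E_X = 4.020 × 10^-20 J (from wavelength = 4.941 μm, via E = hc/λ).
E_Y = 1.967 × 10^-18 J (from wavelength = 1010 Å, via E = hc/λ).
Ratio = 4.020 × 10^-20 / 1.967 × 10^-18 = 0.0204.

0.0204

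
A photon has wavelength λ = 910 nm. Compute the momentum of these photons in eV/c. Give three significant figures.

1.36 eV/c

Take h = 6.62607015e-34 J·s, c = 2.99792458e8 m/s, 1 eV = 1.602176634e-19 J.
In SI units: λ = 910 nm = 9.1e-7 m.
For a photon p = h/λ, so p = 7.281e-28 kg·m/s.
Converting to eV/c: p = 1.362 eV/c ≈ 1.36 eV/c.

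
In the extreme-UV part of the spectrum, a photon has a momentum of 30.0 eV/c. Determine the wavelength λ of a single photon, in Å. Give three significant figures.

Use h = 6.62607015e-34 J·s, c = 2.99792458e8 m/s, 1 eV = 1.602176634e-19 J.
First convert: p = 30.0 eV/c = 1.6033e-26 kg·m/s.
The photon relation is λ = h/p, giving λ = 4.133e-8 m.
Converting to Å: λ = 413.3 Å ≈ 413 Å.

413 Å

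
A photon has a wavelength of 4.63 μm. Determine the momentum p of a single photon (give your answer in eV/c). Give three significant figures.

0.268 eV/c

Convert to SI: λ = 4.63 μm = 4.63 × 10^-6 m.
For a photon p = h/λ, so p = 1.431 × 10^-28 kg·m/s.
Converting to eV/c: p = 0.2678 eV/c ≈ 0.268 eV/c.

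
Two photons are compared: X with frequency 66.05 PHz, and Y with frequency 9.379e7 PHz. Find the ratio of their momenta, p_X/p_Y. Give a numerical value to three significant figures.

p_X = 1.460e-25 kg·m/s (from frequency = 66.05 PHz, via p = hf/c).
p_Y = 2.073e-19 kg·m/s (from frequency = 9.379e7 PHz, via p = hf/c).
Ratio = 1.460e-25 / 2.073e-19 = 7.04e-7.

7.04e-7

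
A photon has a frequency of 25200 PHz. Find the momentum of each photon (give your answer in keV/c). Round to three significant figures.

(h = 6.62607015e-34 J·s, c = 2.99792458e8 m/s, 1 eV = 1.602176634e-19 J.)
In SI units: f = 25200 PHz = 2.52e19 Hz.
Apply p = hf/c: p = 5.570e-23 kg·m/s.
Converting to keV/c: p = 104.2 keV/c ≈ 104 keV/c.

104 keV/c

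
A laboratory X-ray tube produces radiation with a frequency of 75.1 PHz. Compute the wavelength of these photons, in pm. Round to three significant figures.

First convert: f = 75.1 PHz = 7.51e16 Hz.
Apply λ = c/f: λ = 3.992e-9 m.
Converting to pm: λ = 3992 pm ≈ 3990 pm.

3990 pm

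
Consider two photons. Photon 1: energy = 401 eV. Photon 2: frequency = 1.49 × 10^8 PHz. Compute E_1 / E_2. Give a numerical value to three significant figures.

6.51 × 10^-7

E_1 = 6.425 × 10^-17 J (from energy = 401 eV, via E given directly).
E_2 = 9.873 × 10^-11 J (from frequency = 1.49 × 10^8 PHz, via E = hf).
Ratio = 6.425 × 10^-17 / 9.873 × 10^-11 = 6.51 × 10^-7.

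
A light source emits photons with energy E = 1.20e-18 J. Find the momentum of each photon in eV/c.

Apply p = E/c: p = 4.003e-27 kg·m/s.
Converting to eV/c: p = 7.490 eV/c ≈ 7.49 eV/c.

7.49 eV/c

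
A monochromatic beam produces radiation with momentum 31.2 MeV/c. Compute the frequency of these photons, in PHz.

In SI units: p = 31.2 MeV/c = 1.6674e-20 kg·m/s.
The photon relation is f = pc/h, giving f = 7.544e21 Hz.
Converting to PHz: f = 7.544e6 PHz ≈ 7.54e6 PHz.

7.54e6 PHz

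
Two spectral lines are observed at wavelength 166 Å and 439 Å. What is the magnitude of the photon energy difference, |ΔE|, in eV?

46.4 eV

Using E = hc/λ: E₁ = 1.197 × 10^-17 J, E₂ = 4.525 × 10^-18 J.
|ΔE| = |1.197 × 10^-17 − 4.525 × 10^-18| = 7.44 × 10^-18 J = 46.4 eV.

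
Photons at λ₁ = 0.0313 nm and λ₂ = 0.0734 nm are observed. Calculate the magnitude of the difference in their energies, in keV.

Using E = hc/λ: E₁ = 6.346e-15 J, E₂ = 2.706e-15 J.
|ΔE| = |6.346e-15 − 2.706e-15| = 3.64e-15 J = 22.7 keV.

22.7 keV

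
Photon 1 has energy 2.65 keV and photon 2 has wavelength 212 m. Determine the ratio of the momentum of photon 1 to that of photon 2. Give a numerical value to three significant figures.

p_1 = 1.416·10^-24 kg·m/s (from energy = 2.65 keV, via p = E/c).
p_2 = 3.126·10^-36 kg·m/s (from wavelength = 212 m, via p = h/λ).
Ratio = 1.416·10^-24 / 3.126·10^-36 = 4.53·10^11.

4.53·10^11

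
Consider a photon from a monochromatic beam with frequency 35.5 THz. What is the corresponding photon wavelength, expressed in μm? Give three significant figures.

8.44 μm

Take c = 2.99792458e8 m/s.
In SI units: f = 35.5 THz = 3.55e13 Hz.
For a photon λ = c/f, so λ = 8.445e-6 m.
Converting to μm: λ = 8.445 μm ≈ 8.44 μm.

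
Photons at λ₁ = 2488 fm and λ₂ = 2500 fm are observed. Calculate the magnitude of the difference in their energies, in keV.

Using E = hc/λ: E₁ = 7.9841e-14 J, E₂ = 7.9458e-14 J.
|ΔE| = |7.9841e-14 − 7.9458e-14| = 3.83e-16 J = 2.39 keV.

2.39 keV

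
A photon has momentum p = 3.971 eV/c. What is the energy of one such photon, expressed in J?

6.36 × 10^-19 J

In SI units: p = 3.971 eV/c = 2.1222 × 10^-27 kg·m/s.
Apply E = pc: E = 6.362 × 10^-19 J.
So E ≈ 6.36 × 10^-19 J.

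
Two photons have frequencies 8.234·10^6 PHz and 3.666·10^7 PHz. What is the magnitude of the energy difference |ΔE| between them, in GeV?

Using E = hf: E₁ = 5.4559·10^-12 J, E₂ = 2.4291·10^-11 J.
|ΔE| = |5.4559·10^-12 − 2.4291·10^-11| = 1.88·10^-11 J = 0.118 GeV.

0.118 GeV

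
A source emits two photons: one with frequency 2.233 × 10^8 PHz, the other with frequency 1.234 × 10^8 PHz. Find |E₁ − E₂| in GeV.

0.413 GeV

Using E = hf: E₁ = 1.4796 × 10^-10 J, E₂ = 8.1766 × 10^-11 J.
|ΔE| = |1.4796 × 10^-10 − 8.1766 × 10^-11| = 6.62 × 10^-11 J = 0.413 GeV.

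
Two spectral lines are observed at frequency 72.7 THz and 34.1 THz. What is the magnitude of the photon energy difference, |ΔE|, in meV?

160 meV

Using E = hf: E₁ = 4.817e-20 J, E₂ = 2.259e-20 J.
|ΔE| = |4.817e-20 − 2.259e-20| = 2.56e-20 J = 160 meV.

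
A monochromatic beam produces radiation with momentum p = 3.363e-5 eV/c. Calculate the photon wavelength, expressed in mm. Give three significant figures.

36.9 mm

First convert: p = 3.363e-5 eV/c = 1.7973e-32 kg·m/s.
Since λ = h/p for a photon, λ = 0.03687 m.
Converting to mm: λ = 36.87 mm ≈ 36.9 mm.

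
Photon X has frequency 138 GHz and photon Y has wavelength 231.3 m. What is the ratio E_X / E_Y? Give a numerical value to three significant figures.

E_X = 9.144e-23 J (from frequency = 138 GHz, via E = hf).
E_Y = 8.588e-28 J (from wavelength = 231.3 m, via E = hc/λ).
Ratio = 9.144e-23 / 8.588e-28 = 1.06e5.

1.06e5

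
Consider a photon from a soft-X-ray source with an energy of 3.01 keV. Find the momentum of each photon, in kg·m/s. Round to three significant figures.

1.61e-24 kg·m/s

In SI units: E = 3.01 keV = 4.8226e-16 J.
Since p = E/c for a photon, p = 1.609e-24 kg·m/s.
So p ≈ 1.61e-24 kg·m/s.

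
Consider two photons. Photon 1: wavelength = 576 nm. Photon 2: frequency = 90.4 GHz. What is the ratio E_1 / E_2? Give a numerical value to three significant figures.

E_1 = 3.449e-19 J (from wavelength = 576 nm, via E = hc/λ).
E_2 = 5.990e-23 J (from frequency = 90.4 GHz, via E = hf).
Ratio = 3.449e-19 / 5.990e-23 = 5760.

5760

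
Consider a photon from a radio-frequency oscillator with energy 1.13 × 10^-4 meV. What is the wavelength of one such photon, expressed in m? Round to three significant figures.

11.0 m

Take h = 6.62607015 × 10^-34 J·s, c = 2.99792458 × 10^8 m/s, 1 eV = 1.602176634 × 10^-19 J.
First convert: E = 1.13 × 10^-4 meV = 1.8105 × 10^-26 J.
For a photon λ = hc/E, so λ = 10.97 m.
So λ ≈ 11.0 m.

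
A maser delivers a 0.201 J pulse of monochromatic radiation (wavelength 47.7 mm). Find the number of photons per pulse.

4.83e22 photons

Per-photon energy: E = 4.164e-24 J (from wavelength = 47.7 mm).
N = E_total / E_photon = 0.201 J / 4.164e-24 J = 4.83e22.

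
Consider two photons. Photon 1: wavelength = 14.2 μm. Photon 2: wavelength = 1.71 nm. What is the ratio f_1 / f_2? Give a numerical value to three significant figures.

f_1 = 2.111·10^13 Hz (from wavelength = 14.2 μm, via f = c/λ).
f_2 = 1.753·10^17 Hz (from wavelength = 1.71 nm, via f = c/λ).
Ratio = 2.111·10^13 / 1.753·10^17 = 1.20·10^-4.

1.20·10^-4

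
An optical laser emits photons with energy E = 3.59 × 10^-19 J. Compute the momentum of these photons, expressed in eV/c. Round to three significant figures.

Use c = 2.99792458 × 10^8 m/s, 1 eV = 1.602176634 × 10^-19 J.
Since p = E/c for a photon, p = 1.197 × 10^-27 kg·m/s.
Converting to eV/c: p = 2.241 eV/c ≈ 2.24 eV/c.

2.24 eV/c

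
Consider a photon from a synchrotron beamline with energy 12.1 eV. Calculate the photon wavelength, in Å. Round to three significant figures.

First convert: E = 12.1 eV = 1.9386e-18 J.
The photon relation is λ = hc/E, giving λ = 1.025e-7 m.
Converting to Å: λ = 1025 Å ≈ 1020 Å.

1020 Å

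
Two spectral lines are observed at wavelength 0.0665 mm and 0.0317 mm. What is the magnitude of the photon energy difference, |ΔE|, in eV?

Using E = hc/λ: E₁ = 2.987e-21 J, E₂ = 6.266e-21 J.
|ΔE| = |2.987e-21 − 6.266e-21| = 3.28e-21 J = 0.0205 eV.

0.0205 eV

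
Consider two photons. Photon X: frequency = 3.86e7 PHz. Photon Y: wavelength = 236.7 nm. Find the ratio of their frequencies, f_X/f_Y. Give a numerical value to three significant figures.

3.05e7

f_X = 3.860e22 Hz (from frequency = 3.86e7 PHz, via f given directly).
f_Y = 1.267e15 Hz (from wavelength = 236.7 nm, via f = c/λ).
Ratio = 3.860e22 / 1.267e15 = 3.05e7.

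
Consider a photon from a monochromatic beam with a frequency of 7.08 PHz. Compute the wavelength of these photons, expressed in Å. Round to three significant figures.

First convert: f = 7.08 PHz = 7.08 × 10^15 Hz.
The photon relation is λ = c/f, giving λ = 4.234 × 10^-8 m.
Converting to Å: λ = 423.4 Å ≈ 423 Å.

423 Å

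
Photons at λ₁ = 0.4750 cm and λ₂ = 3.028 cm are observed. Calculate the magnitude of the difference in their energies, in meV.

Using E = hc/λ: E₁ = 4.1820 × 10^-23 J, E₂ = 6.5603 × 10^-24 J.
|ΔE| = |4.1820 × 10^-23 − 6.5603 × 10^-24| = 3.53 × 10^-23 J = 0.220 meV.

0.220 meV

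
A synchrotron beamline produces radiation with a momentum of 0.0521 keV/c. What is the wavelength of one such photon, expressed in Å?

238 Å

In SI units: p = 0.0521 keV/c = 2.7844e-26 kg·m/s.
For a photon λ = h/p, so λ = 2.380e-8 m.
Converting to Å: λ = 238.0 Å ≈ 238 Å.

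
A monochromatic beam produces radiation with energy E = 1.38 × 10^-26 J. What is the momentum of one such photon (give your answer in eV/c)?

(c = 2.99792458 × 10^8 m/s, 1 eV = 1.602176634 × 10^-19 J.)
Apply p = E/c: p = 4.603 × 10^-35 kg·m/s.
Converting to eV/c: p = 8.613 × 10^-8 eV/c ≈ 8.61 × 10^-8 eV/c.

8.61 × 10^-8 eV/c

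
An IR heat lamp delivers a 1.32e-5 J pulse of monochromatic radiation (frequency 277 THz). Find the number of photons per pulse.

7.19e13 photons

Per-photon energy: E = 1.835e-19 J (from frequency = 277 THz).
N = E_total / E_photon = 1.32e-5 J / 1.835e-19 J = 7.19e13.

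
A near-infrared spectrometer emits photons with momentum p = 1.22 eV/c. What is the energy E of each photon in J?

Take c = 2.99792458e8 m/s, 1 eV = 1.602176634e-19 J.
Convert to SI: p = 1.22 eV/c = 6.5200e-28 kg·m/s.
Apply E = pc: E = 1.955e-19 J.
So E ≈ 1.95e-19 J.

1.95e-19 J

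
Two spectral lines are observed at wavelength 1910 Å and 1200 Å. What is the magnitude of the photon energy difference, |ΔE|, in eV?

Using E = hc/λ: E₁ = 1.040 × 10^-18 J, E₂ = 1.655 × 10^-18 J.
|ΔE| = |1.040 × 10^-18 − 1.655 × 10^-18| = 6.15 × 10^-19 J = 3.84 eV.

3.84 eV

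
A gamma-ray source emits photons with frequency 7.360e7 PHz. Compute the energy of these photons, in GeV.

0.304 GeV

(h = 6.62607015e-34 J·s, 1 eV = 1.602176634e-19 J.)
Convert to SI: f = 7.360e7 PHz = 7.360e22 Hz.
Apply E = hf: E = 4.877e-11 J.
Converting to GeV: E = 0.3044 GeV ≈ 0.304 GeV.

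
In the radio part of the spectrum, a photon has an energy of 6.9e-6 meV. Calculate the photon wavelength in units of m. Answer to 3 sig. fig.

180 m

(h = 6.62607015e-34 J·s, c = 2.99792458e8 m/s, 1 eV = 1.602176634e-19 J.)
In SI units: E = 6.9e-6 meV = 1.1055e-27 J.
Since λ = hc/E for a photon, λ = 179.7 m.
So λ ≈ 180 m.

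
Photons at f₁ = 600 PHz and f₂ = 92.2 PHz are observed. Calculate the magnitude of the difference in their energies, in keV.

Using E = hf: E₁ = 3.976e-16 J, E₂ = 6.109e-17 J.
|ΔE| = |3.976e-16 − 6.109e-17| = 3.36e-16 J = 2.10 keV.

2.10 keV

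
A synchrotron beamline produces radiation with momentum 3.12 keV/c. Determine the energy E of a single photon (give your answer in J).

5.00e-16 J

(c = 2.99792458e8 m/s, 1 eV = 1.602176634e-19 J.)
First convert: p = 3.12 keV/c = 1.6674e-24 kg·m/s.
Since E = pc for a photon, E = 4.999e-16 J.
So E ≈ 5.00e-16 J.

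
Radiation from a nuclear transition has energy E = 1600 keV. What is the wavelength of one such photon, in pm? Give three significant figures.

0.775 pm

(h = 6.62607015e-34 J·s, c = 2.99792458e8 m/s, 1 eV = 1.602176634e-19 J.)
First convert: E = 1600 keV = 2.5635e-13 J.
Since λ = hc/E for a photon, λ = 7.749e-13 m.
Converting to pm: λ = 0.7749 pm ≈ 0.775 pm.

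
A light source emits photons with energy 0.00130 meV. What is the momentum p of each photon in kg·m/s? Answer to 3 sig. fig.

6.95e-34 kg·m/s

Convert to SI: E = 0.00130 meV = 2.0828e-25 J.
For a photon p = E/c, so p = 6.948e-34 kg·m/s.
So p ≈ 6.95e-34 kg·m/s.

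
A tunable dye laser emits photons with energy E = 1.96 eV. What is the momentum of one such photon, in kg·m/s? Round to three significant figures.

Convert to SI: E = 1.96 eV = 3.1403 × 10^-19 J.
The photon relation is p = E/c, giving p = 1.047 × 10^-27 kg·m/s.
So p ≈ 1.05 × 10^-27 kg·m/s.

1.05 × 10^-27 kg·m/s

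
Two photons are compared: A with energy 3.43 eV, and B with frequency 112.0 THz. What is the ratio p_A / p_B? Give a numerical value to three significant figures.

7.41

p_A = 1.833 × 10^-27 kg·m/s (from energy = 3.43 eV, via p = E/c).
p_B = 2.475 × 10^-28 kg·m/s (from frequency = 112.0 THz, via p = hf/c).
Ratio = 1.833 × 10^-27 / 2.475 × 10^-28 = 7.41.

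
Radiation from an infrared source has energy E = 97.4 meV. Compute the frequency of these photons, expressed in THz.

23.6 THz

(h = 6.62607015 × 10^-34 J·s, 1 eV = 1.602176634 × 10^-19 J.)
Convert to SI: E = 97.4 meV = 1.5605 × 10^-20 J.
The photon relation is f = E/h, giving f = 2.355 × 10^13 Hz.
Converting to THz: f = 23.55 THz ≈ 23.6 THz.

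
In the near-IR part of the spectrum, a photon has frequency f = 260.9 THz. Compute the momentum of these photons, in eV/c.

Take h = 6.62607015e-34 J·s, c = 2.99792458e8 m/s, 1 eV = 1.602176634e-19 J.
First convert: f = 260.9 THz = 2.609e14 Hz.
Apply p = hf/c: p = 5.766e-28 kg·m/s.
Converting to eV/c: p = 1.079 eV/c ≈ 1.08 eV/c.

1.08 eV/c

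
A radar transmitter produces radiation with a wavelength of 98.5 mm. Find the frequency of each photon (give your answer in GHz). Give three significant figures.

Use c = 2.99792458·10^8 m/s.
Convert to SI: λ = 98.5 mm = 0.0985 m.
For a photon f = c/λ, so f = 3.044·10^9 Hz.
Converting to GHz: f = 3.044 GHz ≈ 3.04 GHz.

3.04 GHz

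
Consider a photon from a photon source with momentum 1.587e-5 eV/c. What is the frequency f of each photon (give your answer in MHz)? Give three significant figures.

3840 MHz

First convert: p = 1.587e-5 eV/c = 8.4814e-33 kg·m/s.
For a photon f = pc/h, so f = 3.837e9 Hz.
Converting to MHz: f = 3837 MHz ≈ 3840 MHz.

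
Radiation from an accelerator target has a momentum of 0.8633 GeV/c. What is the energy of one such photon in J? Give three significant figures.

1.38e-10 J

First convert: p = 0.8633 GeV/c = 4.6137e-19 kg·m/s.
For a photon E = pc, so E = 1.383e-10 J.
So E ≈ 1.38e-10 J.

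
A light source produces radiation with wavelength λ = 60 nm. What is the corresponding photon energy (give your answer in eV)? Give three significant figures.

(h = 6.62607015e-34 J·s, c = 2.99792458e8 m/s, 1 eV = 1.602176634e-19 J.)
In SI units: λ = 60 nm = 6.0e-8 m.
The photon relation is E = hc/λ, giving E = 3.311e-18 J.
Converting to eV: E = 20.66 eV ≈ 20.7 eV.

20.7 eV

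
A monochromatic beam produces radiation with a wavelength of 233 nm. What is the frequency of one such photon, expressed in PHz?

1.29 PHz

Use c = 2.99792458 × 10^8 m/s.
Convert to SI: λ = 233 nm = 2.33 × 10^-7 m.
The photon relation is f = c/λ, giving f = 1.287 × 10^15 Hz.
Converting to PHz: f = 1.287 PHz ≈ 1.29 PHz.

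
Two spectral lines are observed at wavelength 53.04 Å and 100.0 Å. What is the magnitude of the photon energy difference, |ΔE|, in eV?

Using E = hc/λ: E₁ = 3.7452e-17 J, E₂ = 1.9864e-17 J.
|ΔE| = |3.7452e-17 − 1.9864e-17| = 1.76e-17 J = 110 eV.

110 eV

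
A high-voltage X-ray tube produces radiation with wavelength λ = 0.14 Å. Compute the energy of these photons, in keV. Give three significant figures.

Use h = 6.62607015 × 10^-34 J·s, c = 2.99792458 × 10^8 m/s, 1 eV = 1.602176634 × 10^-19 J.
In SI units: λ = 0.14 Å = 1.4 × 10^-11 m.
Apply E = hc/λ: E = 1.419 × 10^-14 J.
Converting to keV: E = 88.56 keV ≈ 88.6 keV.

88.6 keV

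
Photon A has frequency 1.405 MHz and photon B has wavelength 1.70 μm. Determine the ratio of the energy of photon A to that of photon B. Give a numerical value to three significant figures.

E_A = 9.310e-28 J (from frequency = 1.405 MHz, via E = hf).
E_B = 1.168e-19 J (from wavelength = 1.70 μm, via E = hc/λ).
Ratio = 9.310e-28 / 1.168e-19 = 7.97e-9.

7.97e-9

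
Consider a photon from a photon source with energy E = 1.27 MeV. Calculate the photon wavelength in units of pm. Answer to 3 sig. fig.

0.976 pm

Use h = 6.62607015 × 10^-34 J·s, c = 2.99792458 × 10^8 m/s, 1 eV = 1.602176634 × 10^-19 J.
Convert to SI: E = 1.27 MeV = 2.0348 × 10^-13 J.
Apply λ = hc/E: λ = 9.763 × 10^-13 m.
Converting to pm: λ = 0.9763 pm ≈ 0.976 pm.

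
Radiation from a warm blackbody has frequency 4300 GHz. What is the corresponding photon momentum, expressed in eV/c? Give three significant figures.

0.0178 eV/c

In SI units: f = 4300 GHz = 4.3 × 10^12 Hz.
Since p = hf/c for a photon, p = 9.504 × 10^-30 kg·m/s.
Converting to eV/c: p = 0.01778 eV/c ≈ 0.0178 eV/c.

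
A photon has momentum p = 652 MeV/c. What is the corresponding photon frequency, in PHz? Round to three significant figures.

Use h = 6.62607015e-34 J·s, c = 2.99792458e8 m/s, 1 eV = 1.602176634e-19 J.
Convert to SI: p = 652 MeV/c = 3.4845e-19 kg·m/s.
Apply f = pc/h: f = 1.577e23 Hz.
Converting to PHz: f = 1.577e8 PHz ≈ 1.58e8 PHz.

1.58e8 PHz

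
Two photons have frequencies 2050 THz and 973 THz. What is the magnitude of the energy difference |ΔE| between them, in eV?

Using E = hf: E₁ = 1.358e-18 J, E₂ = 6.447e-19 J.
|ΔE| = |1.358e-18 − 6.447e-19| = 7.14e-19 J = 4.45 eV.

4.45 eV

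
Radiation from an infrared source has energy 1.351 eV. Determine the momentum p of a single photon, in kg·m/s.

Convert to SI: E = 1.351 eV = 2.1645e-19 J.
Since p = E/c for a photon, p = 7.220e-28 kg·m/s.
So p ≈ 7.22e-28 kg·m/s.

7.22e-28 kg·m/s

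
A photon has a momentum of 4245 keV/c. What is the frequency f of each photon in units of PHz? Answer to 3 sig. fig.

1.03e6 PHz

Convert to SI: p = 4245 keV/c = 2.2686e-21 kg·m/s.
For a photon f = pc/h, so f = 1.026e21 Hz.
Converting to PHz: f = 1.026e6 PHz ≈ 1.03e6 PHz.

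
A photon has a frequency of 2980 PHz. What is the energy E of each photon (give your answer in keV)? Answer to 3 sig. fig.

12.3 keV

(h = 6.62607015 × 10^-34 J·s, 1 eV = 1.602176634 × 10^-19 J.)
Convert to SI: f = 2980 PHz = 2.98 × 10^18 Hz.
The photon relation is E = hf, giving E = 1.975 × 10^-15 J.
Converting to keV: E = 12.32 keV ≈ 12.3 keV.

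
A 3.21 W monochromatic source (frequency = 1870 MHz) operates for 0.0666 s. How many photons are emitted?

1.73e23 photons

Total energy: E_total = P·t = 3.21 × 0.0666 = 0.2138 J.
Per-photon energy: E = 1.239e-24 J.
N = E_total / E_photon = 1.73e23.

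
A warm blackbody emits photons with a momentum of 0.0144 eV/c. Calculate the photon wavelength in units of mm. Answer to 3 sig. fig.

0.0861 mm

Take h = 6.62607015e-34 J·s, c = 2.99792458e8 m/s, 1 eV = 1.602176634e-19 J.
In SI units: p = 0.0144 eV/c = 7.6958e-30 kg·m/s.
Apply λ = h/p: λ = 8.610e-5 m.
Converting to mm: λ = 0.08610 mm ≈ 0.0861 mm.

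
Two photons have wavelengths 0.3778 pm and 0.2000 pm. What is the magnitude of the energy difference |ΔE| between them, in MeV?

2.92 MeV

Using E = hc/λ: E₁ = 5.2579 × 10^-13 J, E₂ = 9.9322 × 10^-13 J.
|ΔE| = |5.2579 × 10^-13 − 9.9322 × 10^-13| = 4.67 × 10^-13 J = 2.92 MeV.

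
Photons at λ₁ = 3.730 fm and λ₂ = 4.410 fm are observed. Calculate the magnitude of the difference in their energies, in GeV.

0.0513 GeV

Using E = hc/λ: E₁ = 5.3256 × 10^-11 J, E₂ = 4.5044 × 10^-11 J.
|ΔE| = |5.3256 × 10^-11 − 4.5044 × 10^-11| = 8.21 × 10^-12 J = 0.0513 GeV.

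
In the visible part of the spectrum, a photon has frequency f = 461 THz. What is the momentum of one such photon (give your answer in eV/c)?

1.91 eV/c

Convert to SI: f = 461 THz = 4.61e14 Hz.
Since p = hf/c for a photon, p = 1.019e-27 kg·m/s.
Converting to eV/c: p = 1.907 eV/c ≈ 1.91 eV/c.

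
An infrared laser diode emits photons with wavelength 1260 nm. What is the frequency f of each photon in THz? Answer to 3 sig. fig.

Take c = 2.99792458e8 m/s.
First convert: λ = 1260 nm = 1.26e-6 m.
Apply f = c/λ: f = 2.379e14 Hz.
Converting to THz: f = 237.9 THz ≈ 238 THz.

238 THz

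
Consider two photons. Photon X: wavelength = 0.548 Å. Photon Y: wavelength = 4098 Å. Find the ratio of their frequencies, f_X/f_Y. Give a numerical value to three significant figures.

7480

f_X = 5.471 × 10^18 Hz (from wavelength = 0.548 Å, via f = c/λ).
f_Y = 7.316 × 10^14 Hz (from wavelength = 4098 Å, via f = c/λ).
Ratio = 5.471 × 10^18 / 7.316 × 10^14 = 7480.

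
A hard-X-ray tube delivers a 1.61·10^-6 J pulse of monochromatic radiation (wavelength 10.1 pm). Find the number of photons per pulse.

Per-photon energy: E = 1.967·10^-14 J (from wavelength = 10.1 pm).
N = E_total / E_photon = 1.61·10^-6 J / 1.967·10^-14 J = 8.19·10^7.

8.19·10^7 photons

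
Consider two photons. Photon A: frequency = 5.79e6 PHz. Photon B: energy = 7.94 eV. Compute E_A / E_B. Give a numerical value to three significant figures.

3.02e6

E_A = 3.836e-12 J (from frequency = 5.79e6 PHz, via E = hf).
E_B = 1.272e-18 J (from energy = 7.94 eV, via E given directly).
Ratio = 3.836e-12 / 1.272e-18 = 3.02e6.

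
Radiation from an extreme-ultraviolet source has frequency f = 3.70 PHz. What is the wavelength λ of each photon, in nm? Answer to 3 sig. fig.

Take c = 2.99792458e8 m/s.
In SI units: f = 3.70 PHz = 3.70e15 Hz.
For a photon λ = c/f, so λ = 8.102e-8 m.
Converting to nm: λ = 81.02 nm ≈ 81.0 nm.

81.0 nm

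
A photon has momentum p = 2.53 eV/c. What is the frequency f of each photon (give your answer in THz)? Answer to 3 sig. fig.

612 THz

(h = 6.62607015 × 10^-34 J·s, c = 2.99792458 × 10^8 m/s, 1 eV = 1.602176634 × 10^-19 J.)
First convert: p = 2.53 eV/c = 1.3521 × 10^-27 kg·m/s.
Apply f = pc/h: f = 6.118 × 10^14 Hz.
Converting to THz: f = 611.8 THz ≈ 612 THz.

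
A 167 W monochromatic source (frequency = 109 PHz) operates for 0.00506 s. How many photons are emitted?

1.17 × 10^16 photons

Total energy: E_total = P·t = 167 × 0.00506 = 0.8450 J.
Per-photon energy: E = 7.222 × 10^-17 J.
N = E_total / E_photon = 1.17 × 10^16.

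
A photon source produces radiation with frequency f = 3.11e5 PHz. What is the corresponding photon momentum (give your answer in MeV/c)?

1.29 MeV/c

Use h = 6.62607015e-34 J·s, c = 2.99792458e8 m/s, 1 eV = 1.602176634e-19 J.
Convert to SI: f = 3.11e5 PHz = 3.11e20 Hz.
Since p = hf/c for a photon, p = 6.874e-22 kg·m/s.
Converting to MeV/c: p = 1.286 MeV/c ≈ 1.29 MeV/c.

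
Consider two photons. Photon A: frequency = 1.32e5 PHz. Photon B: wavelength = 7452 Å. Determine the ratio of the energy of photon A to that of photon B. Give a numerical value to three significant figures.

E_A = 8.746e-14 J (from frequency = 1.32e5 PHz, via E = hf).
E_B = 2.666e-19 J (from wavelength = 7452 Å, via E = hc/λ).
Ratio = 8.746e-14 / 2.666e-19 = 3.28e5.

3.28e5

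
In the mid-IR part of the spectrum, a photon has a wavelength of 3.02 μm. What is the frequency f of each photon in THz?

99.3 THz

In SI units: λ = 3.02 μm = 3.02·10^-6 m.
Since f = c/λ for a photon, f = 9.927·10^13 Hz.
Converting to THz: f = 99.27 THz ≈ 99.3 THz.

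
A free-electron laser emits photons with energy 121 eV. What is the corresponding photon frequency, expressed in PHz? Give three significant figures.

29.3 PHz

Convert to SI: E = 121 eV = 1.9386e-17 J.
For a photon f = E/h, so f = 2.926e16 Hz.
Converting to PHz: f = 29.26 PHz ≈ 29.3 PHz.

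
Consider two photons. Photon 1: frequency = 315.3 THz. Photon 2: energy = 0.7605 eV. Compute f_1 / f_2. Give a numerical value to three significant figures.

f_1 = 3.153 × 10^14 Hz (from frequency = 315.3 THz, via f given directly).
f_2 = 1.839 × 10^14 Hz (from energy = 0.7605 eV, via f = E/h).
Ratio = 3.153 × 10^14 / 1.839 × 10^14 = 1.71.

1.71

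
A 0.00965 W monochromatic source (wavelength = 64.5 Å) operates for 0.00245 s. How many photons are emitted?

7.68e11 photons

Total energy: E_total = P·t = 0.00965 × 0.00245 = 2.364e-5 J.
Per-photon energy: E = 3.080e-17 J.
N = E_total / E_photon = 7.68e11.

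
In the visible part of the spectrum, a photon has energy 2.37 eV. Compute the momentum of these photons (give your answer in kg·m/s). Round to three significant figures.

1.27·10^-27 kg·m/s

Use c = 2.99792458·10^8 m/s, 1 eV = 1.602176634·10^-19 J.
In SI units: E = 2.37 eV = 3.7972·10^-19 J.
Apply p = E/c: p = 1.267·10^-27 kg·m/s.
So p ≈ 1.27·10^-27 kg·m/s.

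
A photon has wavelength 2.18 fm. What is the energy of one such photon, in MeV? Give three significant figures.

569 MeV

First convert: λ = 2.18 fm = 2.18 × 10^-15 m.
The photon relation is E = hc/λ, giving E = 9.112 × 10^-11 J.
Converting to MeV: E = 568.7 MeV ≈ 569 MeV.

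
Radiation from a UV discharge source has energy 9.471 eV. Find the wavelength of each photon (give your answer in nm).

131 nm

First convert: E = 9.471 eV = 1.5174 × 10^-18 J.
Since λ = hc/E for a photon, λ = 1.309 × 10^-7 m.
Converting to nm: λ = 130.9 nm ≈ 131 nm.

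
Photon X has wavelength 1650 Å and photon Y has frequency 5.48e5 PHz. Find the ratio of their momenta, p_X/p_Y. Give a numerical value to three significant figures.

3.32e-6

p_X = 4.016e-27 kg·m/s (from wavelength = 1650 Å, via p = h/λ).
p_Y = 1.211e-21 kg·m/s (from frequency = 5.48e5 PHz, via p = hf/c).
Ratio = 4.016e-27 / 1.211e-21 = 3.32e-6.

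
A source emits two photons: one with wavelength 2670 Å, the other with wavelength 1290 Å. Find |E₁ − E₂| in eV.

4.97 eV

Using E = hc/λ: E₁ = 7.440·10^-19 J, E₂ = 1.540·10^-18 J.
|ΔE| = |7.440·10^-19 − 1.540·10^-18| = 7.96·10^-19 J = 4.97 eV.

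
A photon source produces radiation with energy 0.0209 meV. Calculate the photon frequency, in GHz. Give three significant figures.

(h = 6.62607015e-34 J·s, 1 eV = 1.602176634e-19 J.)
Convert to SI: E = 0.0209 meV = 3.3485e-24 J.
For a photon f = E/h, so f = 5.054e9 Hz.
Converting to GHz: f = 5.054 GHz ≈ 5.05 GHz.

5.05 GHz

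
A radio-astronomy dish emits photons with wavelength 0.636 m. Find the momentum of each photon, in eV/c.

1.95e-6 eV/c

The photon relation is p = h/λ, giving p = 1.042e-33 kg·m/s.
Converting to eV/c: p = 1.949e-6 eV/c ≈ 1.95e-6 eV/c.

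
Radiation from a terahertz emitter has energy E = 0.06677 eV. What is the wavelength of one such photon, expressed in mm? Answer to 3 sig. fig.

0.0186 mm

In SI units: E = 0.06677 eV = 1.0698 × 10^-20 J.
Since λ = hc/E for a photon, λ = 1.857 × 10^-5 m.
Converting to mm: λ = 0.01857 mm ≈ 0.0186 mm.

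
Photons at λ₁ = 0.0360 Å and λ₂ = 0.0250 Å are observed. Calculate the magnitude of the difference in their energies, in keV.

152 keV

Using E = hc/λ: E₁ = 5.518 × 10^-14 J, E₂ = 7.946 × 10^-14 J.
|ΔE| = |5.518 × 10^-14 − 7.946 × 10^-14| = 2.43 × 10^-14 J = 152 keV.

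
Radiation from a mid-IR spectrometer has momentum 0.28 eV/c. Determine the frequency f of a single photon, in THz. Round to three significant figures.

Convert to SI: p = 0.28 eV/c = 1.4964 × 10^-28 kg·m/s.
For a photon f = pc/h, so f = 6.770 × 10^13 Hz.
Converting to THz: f = 67.70 THz ≈ 67.7 THz.

67.7 THz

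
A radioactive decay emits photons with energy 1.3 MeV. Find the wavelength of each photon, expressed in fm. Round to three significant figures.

954 fm

Use h = 6.62607015 × 10^-34 J·s, c = 2.99792458 × 10^8 m/s, 1 eV = 1.602176634 × 10^-19 J.
Convert to SI: E = 1.3 MeV = 2.0828 × 10^-13 J.
Apply λ = hc/E: λ = 9.537 × 10^-13 m.
Converting to fm: λ = 953.7 fm ≈ 954 fm.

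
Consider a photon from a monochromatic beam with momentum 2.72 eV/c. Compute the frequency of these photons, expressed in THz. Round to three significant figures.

658 THz

In SI units: p = 2.72 eV/c = 1.4536e-27 kg·m/s.
Since f = pc/h for a photon, f = 6.577e14 Hz.
Converting to THz: f = 657.7 THz ≈ 658 THz.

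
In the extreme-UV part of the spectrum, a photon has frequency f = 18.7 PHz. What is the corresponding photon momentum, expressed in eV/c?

(h = 6.62607015·10^-34 J·s, c = 2.99792458·10^8 m/s, 1 eV = 1.602176634·10^-19 J.)
First convert: f = 18.7 PHz = 1.87·10^16 Hz.
Apply p = hf/c: p = 4.133·10^-26 kg·m/s.
Converting to eV/c: p = 77.34 eV/c ≈ 77.3 eV/c.

77.3 eV/c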